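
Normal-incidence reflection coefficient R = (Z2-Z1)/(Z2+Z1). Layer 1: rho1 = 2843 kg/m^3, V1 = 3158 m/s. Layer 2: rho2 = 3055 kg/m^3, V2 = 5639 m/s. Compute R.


Z1 = 2843 * 3158 = 8978194
Z2 = 3055 * 5639 = 17227145
R = (17227145 - 8978194) / (17227145 + 8978194) = 8248951 / 26205339 = 0.3148

0.3148


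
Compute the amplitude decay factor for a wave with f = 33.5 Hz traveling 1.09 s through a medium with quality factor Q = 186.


pi*f*t/Q = pi*33.5*1.09/186 = 0.616749
A/A0 = exp(-0.616749) = 0.539696

0.539696


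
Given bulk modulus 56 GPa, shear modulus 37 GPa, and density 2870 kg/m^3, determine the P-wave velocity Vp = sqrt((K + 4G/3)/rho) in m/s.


First compute the effective modulus:
K + 4G/3 = 56e9 + 4*37e9/3 = 105333333333.33 Pa
Then divide by density:
105333333333.33 / 2870 = 36701509.8722 Pa/(kg/m^3)
Take the square root:
Vp = sqrt(36701509.8722) = 6058.18 m/s

6058.18


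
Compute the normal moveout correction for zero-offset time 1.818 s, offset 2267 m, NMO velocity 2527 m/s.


x/Vnmo = 2267/2527 = 0.897111
(x/Vnmo)^2 = 0.804809
t0^2 = 3.305124
sqrt(3.305124 + 0.804809) = 2.027297
dt = 2.027297 - 1.818 = 0.209297

0.209297


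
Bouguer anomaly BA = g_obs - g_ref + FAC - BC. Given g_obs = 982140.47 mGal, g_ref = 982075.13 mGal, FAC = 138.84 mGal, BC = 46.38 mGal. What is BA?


BA = g_obs - g_ref + FAC - BC
= 982140.47 - 982075.13 + 138.84 - 46.38
= 157.8 mGal

157.8


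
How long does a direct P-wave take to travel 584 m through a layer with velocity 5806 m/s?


t = x / V
= 584 / 5806
= 0.1006 s

0.1006


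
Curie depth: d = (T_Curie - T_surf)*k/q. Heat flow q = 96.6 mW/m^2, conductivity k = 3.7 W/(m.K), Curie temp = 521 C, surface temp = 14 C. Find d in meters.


T_Curie - T_surf = 521 - 14 = 507 C
Convert q to W/m^2: 96.6 mW/m^2 = 0.0966 W/m^2
d = 507 * 3.7 / 0.0966 = 19419.25 m

19419.25


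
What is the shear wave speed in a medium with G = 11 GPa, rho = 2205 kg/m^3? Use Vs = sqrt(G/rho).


Convert G to Pa: G = 11e9 Pa
Compute G/rho = 11e9 / 2205 = 4988662.1315
Vs = sqrt(4988662.1315) = 2233.53 m/s

2233.53


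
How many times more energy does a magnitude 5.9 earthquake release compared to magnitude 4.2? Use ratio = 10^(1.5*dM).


M2 - M1 = 5.9 - 4.2 = 1.7
1.5 * 1.7 = 2.55
ratio = 10^2.55 = 354.81

354.81


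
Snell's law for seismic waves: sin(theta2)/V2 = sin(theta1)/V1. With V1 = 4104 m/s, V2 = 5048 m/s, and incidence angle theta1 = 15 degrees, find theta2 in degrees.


sin(theta1) = sin(15 deg) = 0.258819
sin(theta2) = V2/V1 * sin(theta1) = 5048/4104 * 0.258819 = 0.318352
theta2 = arcsin(0.318352) = 18.5633 degrees

18.5633


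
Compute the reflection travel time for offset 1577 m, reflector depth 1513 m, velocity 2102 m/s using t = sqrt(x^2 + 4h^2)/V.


x^2 + 4h^2 = 1577^2 + 4*1513^2 = 2486929 + 9156676 = 11643605
sqrt(11643605) = 3412.2727
t = 3412.2727 / 2102 = 1.6233 s

1.6233


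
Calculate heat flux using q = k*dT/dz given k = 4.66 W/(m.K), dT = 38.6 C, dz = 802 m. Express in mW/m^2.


q = k * dT / dz * 1000
= 4.66 * 38.6 / 802 * 1000
= 0.224284 * 1000
= 224.2843 mW/m^2

224.2843


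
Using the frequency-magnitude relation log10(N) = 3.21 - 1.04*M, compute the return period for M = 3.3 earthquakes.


log10(N) = 3.21 - 1.04*3.3 = -0.222
N = 10^-0.222 = 0.599791
T = 1/N = 1/0.599791 = 1.6672 years

1.6672


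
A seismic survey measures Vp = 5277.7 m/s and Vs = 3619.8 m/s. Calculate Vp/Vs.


Vp/Vs = 5277.7 / 3619.8
= 1.458

1.458


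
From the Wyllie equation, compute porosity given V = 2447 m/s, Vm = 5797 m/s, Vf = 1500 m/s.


1/V - 1/Vm = 1/2447 - 1/5797 = 0.00023616
1/Vf - 1/Vm = 1/1500 - 1/5797 = 0.00049416
phi = 0.00023616 / 0.00049416 = 0.4779

0.4779


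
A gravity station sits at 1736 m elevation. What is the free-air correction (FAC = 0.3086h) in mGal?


FAC = 0.3086 * h
= 0.3086 * 1736
= 535.7296 mGal

535.7296


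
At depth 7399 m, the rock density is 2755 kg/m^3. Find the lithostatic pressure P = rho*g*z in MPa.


P = rho * g * z / 1e6
= 2755 * 9.81 * 7399 / 1e6
= 199969443.45 / 1e6
= 199.9694 MPa

199.9694


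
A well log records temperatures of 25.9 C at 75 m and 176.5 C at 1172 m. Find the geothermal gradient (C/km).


dT = 176.5 - 25.9 = 150.6 C
dz = 1172 - 75 = 1097 m
gradient = dT/dz * 1000 = 150.6/1097 * 1000 = 137.2835 C/km

137.2835


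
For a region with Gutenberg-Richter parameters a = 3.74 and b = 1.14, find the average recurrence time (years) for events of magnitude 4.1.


log10(N) = 3.74 - 1.14*4.1 = -0.934
N = 10^-0.934 = 0.116413
T = 1/N = 1/0.116413 = 8.5901 years

8.5901


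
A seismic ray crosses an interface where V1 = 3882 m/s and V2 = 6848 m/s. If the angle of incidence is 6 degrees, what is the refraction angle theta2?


sin(theta1) = sin(6 deg) = 0.104528
sin(theta2) = V2/V1 * sin(theta1) = 6848/3882 * 0.104528 = 0.184392
theta2 = arcsin(0.184392) = 10.6257 degrees

10.6257


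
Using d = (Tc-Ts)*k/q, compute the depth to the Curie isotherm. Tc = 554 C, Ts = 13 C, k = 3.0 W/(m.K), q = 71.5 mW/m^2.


T_Curie - T_surf = 554 - 13 = 541 C
Convert q to W/m^2: 71.5 mW/m^2 = 0.0715 W/m^2
d = 541 * 3.0 / 0.0715 = 22699.3 m

22699.3


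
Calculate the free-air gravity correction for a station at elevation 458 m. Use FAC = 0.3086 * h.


FAC = 0.3086 * h
= 0.3086 * 458
= 141.3388 mGal

141.3388


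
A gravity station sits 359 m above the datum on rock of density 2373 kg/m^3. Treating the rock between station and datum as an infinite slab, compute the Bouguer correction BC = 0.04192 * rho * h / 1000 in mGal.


BC = 0.04192 * rho * h / 1000
= 0.04192 * 2373 * 359 / 1000
= 35.7119 mGal

35.7119


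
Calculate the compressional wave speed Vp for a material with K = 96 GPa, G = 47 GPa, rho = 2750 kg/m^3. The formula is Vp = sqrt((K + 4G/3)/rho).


First compute the effective modulus:
K + 4G/3 = 96e9 + 4*47e9/3 = 158666666666.67 Pa
Then divide by density:
158666666666.67 / 2750 = 57696969.697 Pa/(kg/m^3)
Take the square root:
Vp = sqrt(57696969.697) = 7595.85 m/s

7595.85


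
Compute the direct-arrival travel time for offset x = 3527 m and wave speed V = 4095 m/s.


t = x / V
= 3527 / 4095
= 0.8613 s

0.8613


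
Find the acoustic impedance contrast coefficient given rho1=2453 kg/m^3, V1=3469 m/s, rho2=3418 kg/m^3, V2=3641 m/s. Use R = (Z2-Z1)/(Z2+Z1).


Z1 = 2453 * 3469 = 8509457
Z2 = 3418 * 3641 = 12444938
R = (12444938 - 8509457) / (12444938 + 8509457) = 3935481 / 20954395 = 0.1878

0.1878


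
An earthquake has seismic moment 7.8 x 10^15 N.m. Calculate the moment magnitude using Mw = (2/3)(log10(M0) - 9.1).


log10(M0) = log10(7.8 x 10^15) = 15.8921
Mw = 2/3 * (15.8921 - 9.1)
= 2/3 * 6.7921
= 4.53

4.53


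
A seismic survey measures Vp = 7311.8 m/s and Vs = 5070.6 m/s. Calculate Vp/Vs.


Vp/Vs = 7311.8 / 5070.6
= 1.442

1.442


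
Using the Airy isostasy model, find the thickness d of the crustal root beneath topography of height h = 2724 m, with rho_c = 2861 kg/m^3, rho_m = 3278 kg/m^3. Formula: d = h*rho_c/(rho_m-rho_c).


rho_m - rho_c = 3278 - 2861 = 417
d = 2724 * 2861 / 417
= 7793364 / 417
= 18689.12 m

18689.12


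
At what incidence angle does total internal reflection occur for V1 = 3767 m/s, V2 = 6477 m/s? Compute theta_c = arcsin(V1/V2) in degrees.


V1/V2 = 3767/6477 = 0.581596
theta_c = arcsin(0.581596) = 35.5629 degrees

35.5629


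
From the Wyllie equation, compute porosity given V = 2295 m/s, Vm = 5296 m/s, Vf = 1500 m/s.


1/V - 1/Vm = 1/2295 - 1/5296 = 0.00024691
1/Vf - 1/Vm = 1/1500 - 1/5296 = 0.00047784
phi = 0.00024691 / 0.00047784 = 0.5167

0.5167


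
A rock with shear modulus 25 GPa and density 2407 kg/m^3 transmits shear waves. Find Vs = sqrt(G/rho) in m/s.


Convert G to Pa: G = 25e9 Pa
Compute G/rho = 25e9 / 2407 = 10386373.0785
Vs = sqrt(10386373.0785) = 3222.79 m/s

3222.79


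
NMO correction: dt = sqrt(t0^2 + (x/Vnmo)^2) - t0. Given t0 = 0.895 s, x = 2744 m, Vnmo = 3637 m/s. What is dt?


x/Vnmo = 2744/3637 = 0.754468
(x/Vnmo)^2 = 0.569222
t0^2 = 0.801025
sqrt(0.801025 + 0.569222) = 1.170575
dt = 1.170575 - 0.895 = 0.275575

0.275575


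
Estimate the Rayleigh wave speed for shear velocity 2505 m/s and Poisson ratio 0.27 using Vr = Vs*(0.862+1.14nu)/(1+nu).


Numerator factor = 0.862 + 1.14*0.27 = 1.1698
Denominator = 1 + 0.27 = 1.27
Vr = 2505 * 1.1698 / 1.27 = 2307.36 m/s

2307.36


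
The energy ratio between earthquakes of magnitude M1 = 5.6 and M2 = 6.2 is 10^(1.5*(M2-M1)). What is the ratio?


M2 - M1 = 6.2 - 5.6 = 0.6
1.5 * 0.6 = 0.9
ratio = 10^0.9 = 7.94

7.94


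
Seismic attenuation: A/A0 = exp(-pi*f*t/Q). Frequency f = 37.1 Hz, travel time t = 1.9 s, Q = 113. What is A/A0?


pi*f*t/Q = pi*37.1*1.9/113 = 1.959742
A/A0 = exp(-1.959742) = 0.140895

0.140895


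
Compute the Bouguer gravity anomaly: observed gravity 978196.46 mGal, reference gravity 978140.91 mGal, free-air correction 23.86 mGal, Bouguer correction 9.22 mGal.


BA = g_obs - g_ref + FAC - BC
= 978196.46 - 978140.91 + 23.86 - 9.22
= 70.19 mGal

70.19


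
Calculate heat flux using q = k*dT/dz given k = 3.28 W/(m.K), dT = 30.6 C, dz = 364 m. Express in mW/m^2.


q = k * dT / dz * 1000
= 3.28 * 30.6 / 364 * 1000
= 0.275736 * 1000
= 275.7363 mW/m^2

275.7363


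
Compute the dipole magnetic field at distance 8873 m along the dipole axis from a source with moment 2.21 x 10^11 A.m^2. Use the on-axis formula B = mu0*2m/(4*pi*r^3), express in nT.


m = 2.21 x 10^11 = 221000000000 A.m^2
2m = 442000000000 A.m^2
r^3 = 8873^3 = 698572434617
B = (4pi*10^-7) * 442000000000 / (4*pi * 698572434617) * 1e9
= 555433.581155 / 8778520114372.41 * 1e9
= 63.2719 nT

63.2719


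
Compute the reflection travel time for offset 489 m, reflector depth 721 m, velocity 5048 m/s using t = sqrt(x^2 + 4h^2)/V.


x^2 + 4h^2 = 489^2 + 4*721^2 = 239121 + 2079364 = 2318485
sqrt(2318485) = 1522.6572
t = 1522.6572 / 5048 = 0.3016 s

0.3016


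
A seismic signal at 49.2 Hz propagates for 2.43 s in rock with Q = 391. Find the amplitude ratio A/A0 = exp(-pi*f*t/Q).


pi*f*t/Q = pi*49.2*2.43/391 = 0.960604
A/A0 = exp(-0.960604) = 0.382662

0.382662


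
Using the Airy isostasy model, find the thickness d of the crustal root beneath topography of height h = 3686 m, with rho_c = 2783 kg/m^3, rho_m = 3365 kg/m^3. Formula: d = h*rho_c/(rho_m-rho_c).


rho_m - rho_c = 3365 - 2783 = 582
d = 3686 * 2783 / 582
= 10258138 / 582
= 17625.67 m

17625.67


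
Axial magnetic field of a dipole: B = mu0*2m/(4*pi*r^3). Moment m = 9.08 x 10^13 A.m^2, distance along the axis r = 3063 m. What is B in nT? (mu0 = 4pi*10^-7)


m = 9.08 x 10^13 = 90800000000000 A.m^2
2m = 181600000000000 A.m^2
r^3 = 3063^3 = 28736971047
B = (4pi*10^-7) * 181600000000000 / (4*pi * 28736971047) * 1e9
= 228205290.356763 / 361119428510.71 * 1e9
= 631938.5564 nT

631938.5564


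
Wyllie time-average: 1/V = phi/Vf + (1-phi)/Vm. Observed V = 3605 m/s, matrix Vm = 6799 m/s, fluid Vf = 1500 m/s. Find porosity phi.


1/V - 1/Vm = 1/3605 - 1/6799 = 0.00013031
1/Vf - 1/Vm = 1/1500 - 1/6799 = 0.00051959
phi = 0.00013031 / 0.00051959 = 0.2508

0.2508


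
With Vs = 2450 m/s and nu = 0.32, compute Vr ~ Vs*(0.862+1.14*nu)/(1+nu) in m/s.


Numerator factor = 0.862 + 1.14*0.32 = 1.2268
Denominator = 1 + 0.32 = 1.32
Vr = 2450 * 1.2268 / 1.32 = 2277.02 m/s

2277.02


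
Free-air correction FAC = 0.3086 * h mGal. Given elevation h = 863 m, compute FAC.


FAC = 0.3086 * h
= 0.3086 * 863
= 266.3218 mGal

266.3218


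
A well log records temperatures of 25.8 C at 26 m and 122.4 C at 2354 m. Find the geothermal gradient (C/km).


dT = 122.4 - 25.8 = 96.6 C
dz = 2354 - 26 = 2328 m
gradient = dT/dz * 1000 = 96.6/2328 * 1000 = 41.4948 C/km

41.4948


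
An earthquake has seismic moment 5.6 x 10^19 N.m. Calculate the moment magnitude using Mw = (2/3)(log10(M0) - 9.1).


log10(M0) = log10(5.6 x 10^19) = 19.7482
Mw = 2/3 * (19.7482 - 9.1)
= 2/3 * 10.6482
= 7.1

7.1


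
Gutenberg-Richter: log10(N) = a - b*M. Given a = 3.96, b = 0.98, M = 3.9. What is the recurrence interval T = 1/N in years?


log10(N) = 3.96 - 0.98*3.9 = 0.138
N = 10^0.138 = 1.374042
T = 1/N = 1/1.374042 = 0.7278 years

0.7278


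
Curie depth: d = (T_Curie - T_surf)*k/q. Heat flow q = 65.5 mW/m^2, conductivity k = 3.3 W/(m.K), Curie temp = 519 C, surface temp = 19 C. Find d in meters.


T_Curie - T_surf = 519 - 19 = 500 C
Convert q to W/m^2: 65.5 mW/m^2 = 0.0655 W/m^2
d = 500 * 3.3 / 0.0655 = 25190.84 m

25190.84


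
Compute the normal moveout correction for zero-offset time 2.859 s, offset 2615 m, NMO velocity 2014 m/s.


x/Vnmo = 2615/2014 = 1.298411
(x/Vnmo)^2 = 1.685871
t0^2 = 8.173881
sqrt(8.173881 + 1.685871) = 3.140024
dt = 3.140024 - 2.859 = 0.281024

0.281024


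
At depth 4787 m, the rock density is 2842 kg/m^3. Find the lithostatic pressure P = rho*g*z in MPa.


P = rho * g * z / 1e6
= 2842 * 9.81 * 4787 / 1e6
= 133461655.74 / 1e6
= 133.4617 MPa

133.4617


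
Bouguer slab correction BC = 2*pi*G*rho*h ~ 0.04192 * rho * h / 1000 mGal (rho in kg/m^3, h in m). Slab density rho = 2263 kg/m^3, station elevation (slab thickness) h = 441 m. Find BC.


BC = 0.04192 * rho * h / 1000
= 0.04192 * 2263 * 441 / 1000
= 41.8354 mGal

41.8354


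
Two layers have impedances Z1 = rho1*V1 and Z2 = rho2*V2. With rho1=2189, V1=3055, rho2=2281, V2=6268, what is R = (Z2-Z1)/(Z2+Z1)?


Z1 = 2189 * 3055 = 6687395
Z2 = 2281 * 6268 = 14297308
R = (14297308 - 6687395) / (14297308 + 6687395) = 7609913 / 20984703 = 0.3626

0.3626


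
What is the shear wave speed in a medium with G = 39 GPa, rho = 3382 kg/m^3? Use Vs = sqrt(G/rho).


Convert G to Pa: G = 39e9 Pa
Compute G/rho = 39e9 / 3382 = 11531638.084
Vs = sqrt(11531638.084) = 3395.83 m/s

3395.83


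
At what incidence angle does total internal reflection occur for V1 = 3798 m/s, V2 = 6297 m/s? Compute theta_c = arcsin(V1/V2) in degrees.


V1/V2 = 3798/6297 = 0.603144
theta_c = arcsin(0.603144) = 37.0954 degrees

37.0954


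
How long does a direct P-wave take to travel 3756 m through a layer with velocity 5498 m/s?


t = x / V
= 3756 / 5498
= 0.6832 s

0.6832


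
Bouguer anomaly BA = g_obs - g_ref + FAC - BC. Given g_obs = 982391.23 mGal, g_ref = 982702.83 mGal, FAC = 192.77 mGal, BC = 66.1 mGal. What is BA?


BA = g_obs - g_ref + FAC - BC
= 982391.23 - 982702.83 + 192.77 - 66.1
= -184.93 mGal

-184.93


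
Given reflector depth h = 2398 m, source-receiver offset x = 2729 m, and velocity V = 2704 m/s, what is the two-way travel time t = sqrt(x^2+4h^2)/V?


x^2 + 4h^2 = 2729^2 + 4*2398^2 = 7447441 + 23001616 = 30449057
sqrt(30449057) = 5518.0664
t = 5518.0664 / 2704 = 2.0407 s

2.0407


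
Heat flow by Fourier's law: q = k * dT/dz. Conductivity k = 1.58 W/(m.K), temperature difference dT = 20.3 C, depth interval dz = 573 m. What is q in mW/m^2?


q = k * dT / dz * 1000
= 1.58 * 20.3 / 573 * 1000
= 0.055976 * 1000
= 55.9756 mW/m^2

55.9756


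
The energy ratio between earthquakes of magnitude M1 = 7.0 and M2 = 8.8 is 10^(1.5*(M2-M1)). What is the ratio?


M2 - M1 = 8.8 - 7.0 = 1.8
1.5 * 1.8 = 2.7
ratio = 10^2.7 = 501.19

501.19


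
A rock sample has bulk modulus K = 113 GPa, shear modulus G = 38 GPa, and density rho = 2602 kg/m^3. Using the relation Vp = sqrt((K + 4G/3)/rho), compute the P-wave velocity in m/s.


First compute the effective modulus:
K + 4G/3 = 113e9 + 4*38e9/3 = 163666666666.67 Pa
Then divide by density:
163666666666.67 / 2602 = 62900333.0771 Pa/(kg/m^3)
Take the square root:
Vp = sqrt(62900333.0771) = 7930.97 m/s

7930.97


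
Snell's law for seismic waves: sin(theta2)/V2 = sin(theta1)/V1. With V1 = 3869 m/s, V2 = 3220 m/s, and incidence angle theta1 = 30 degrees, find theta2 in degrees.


sin(theta1) = sin(30 deg) = 0.5
sin(theta2) = V2/V1 * sin(theta1) = 3220/3869 * 0.5 = 0.416128
theta2 = arcsin(0.416128) = 24.5904 degrees

24.5904


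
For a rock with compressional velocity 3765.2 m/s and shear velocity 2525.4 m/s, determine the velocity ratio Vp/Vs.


Vp/Vs = 3765.2 / 2525.4
= 1.4909

1.4909


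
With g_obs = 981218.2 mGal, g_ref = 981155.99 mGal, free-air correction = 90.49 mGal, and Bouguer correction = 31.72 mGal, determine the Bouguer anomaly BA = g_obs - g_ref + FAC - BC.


BA = g_obs - g_ref + FAC - BC
= 981218.2 - 981155.99 + 90.49 - 31.72
= 120.98 mGal

120.98


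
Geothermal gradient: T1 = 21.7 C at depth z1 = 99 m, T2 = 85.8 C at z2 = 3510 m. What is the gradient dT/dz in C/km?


dT = 85.8 - 21.7 = 64.1 C
dz = 3510 - 99 = 3411 m
gradient = dT/dz * 1000 = 64.1/3411 * 1000 = 18.7921 C/km

18.7921


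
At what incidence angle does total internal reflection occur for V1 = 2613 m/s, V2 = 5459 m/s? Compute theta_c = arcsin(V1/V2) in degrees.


V1/V2 = 2613/5459 = 0.478659
theta_c = arcsin(0.478659) = 28.5979 degrees

28.5979


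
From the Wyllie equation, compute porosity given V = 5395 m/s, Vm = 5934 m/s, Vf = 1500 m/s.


1/V - 1/Vm = 1/5395 - 1/5934 = 1.684e-05
1/Vf - 1/Vm = 1/1500 - 1/5934 = 0.00049815
phi = 1.684e-05 / 0.00049815 = 0.0338

0.0338


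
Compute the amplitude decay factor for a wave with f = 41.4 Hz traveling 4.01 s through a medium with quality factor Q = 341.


pi*f*t/Q = pi*41.4*4.01/341 = 1.529467
A/A0 = exp(-1.529467) = 0.216651

0.216651


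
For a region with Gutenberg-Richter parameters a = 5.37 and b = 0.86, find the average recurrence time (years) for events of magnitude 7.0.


log10(N) = 5.37 - 0.86*7.0 = -0.65
N = 10^-0.65 = 0.223872
T = 1/N = 1/0.223872 = 4.4668 years

4.4668


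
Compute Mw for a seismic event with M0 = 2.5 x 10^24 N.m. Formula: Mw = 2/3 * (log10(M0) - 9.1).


log10(M0) = log10(2.5 x 10^24) = 24.3979
Mw = 2/3 * (24.3979 - 9.1)
= 2/3 * 15.2979
= 10.2

10.2


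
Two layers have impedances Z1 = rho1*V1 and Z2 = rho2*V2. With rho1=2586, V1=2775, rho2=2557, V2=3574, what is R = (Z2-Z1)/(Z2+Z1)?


Z1 = 2586 * 2775 = 7176150
Z2 = 2557 * 3574 = 9138718
R = (9138718 - 7176150) / (9138718 + 7176150) = 1962568 / 16314868 = 0.1203

0.1203


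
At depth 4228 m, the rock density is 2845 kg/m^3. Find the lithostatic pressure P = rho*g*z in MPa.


P = rho * g * z / 1e6
= 2845 * 9.81 * 4228 / 1e6
= 118001154.6 / 1e6
= 118.0012 MPa

118.0012


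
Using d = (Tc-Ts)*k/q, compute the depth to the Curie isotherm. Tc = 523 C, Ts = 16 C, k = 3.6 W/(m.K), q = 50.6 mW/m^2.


T_Curie - T_surf = 523 - 16 = 507 C
Convert q to W/m^2: 50.6 mW/m^2 = 0.0506 W/m^2
d = 507 * 3.6 / 0.0506 = 36071.15 m

36071.15


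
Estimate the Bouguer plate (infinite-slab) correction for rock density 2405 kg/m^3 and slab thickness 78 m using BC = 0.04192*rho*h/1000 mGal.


BC = 0.04192 * rho * h / 1000
= 0.04192 * 2405 * 78 / 1000
= 7.8638 mGal

7.8638


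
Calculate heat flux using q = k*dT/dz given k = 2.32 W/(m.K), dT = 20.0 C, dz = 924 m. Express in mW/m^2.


q = k * dT / dz * 1000
= 2.32 * 20.0 / 924 * 1000
= 0.050216 * 1000
= 50.2165 mW/m^2

50.2165


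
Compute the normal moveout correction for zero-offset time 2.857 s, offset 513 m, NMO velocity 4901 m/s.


x/Vnmo = 513/4901 = 0.104673
(x/Vnmo)^2 = 0.010956
t0^2 = 8.162449
sqrt(8.162449 + 0.010956) = 2.858917
dt = 2.858917 - 2.857 = 0.001917

0.001917


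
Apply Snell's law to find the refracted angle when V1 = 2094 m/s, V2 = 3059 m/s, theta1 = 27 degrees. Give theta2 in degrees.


sin(theta1) = sin(27 deg) = 0.45399
sin(theta2) = V2/V1 * sin(theta1) = 3059/2094 * 0.45399 = 0.663208
theta2 = arcsin(0.663208) = 41.545 degrees

41.545


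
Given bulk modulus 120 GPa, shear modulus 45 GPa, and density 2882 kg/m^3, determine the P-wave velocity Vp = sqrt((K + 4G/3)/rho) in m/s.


First compute the effective modulus:
K + 4G/3 = 120e9 + 4*45e9/3 = 180000000000.0 Pa
Then divide by density:
180000000000.0 / 2882 = 62456627.3421 Pa/(kg/m^3)
Take the square root:
Vp = sqrt(62456627.3421) = 7902.95 m/s

7902.95


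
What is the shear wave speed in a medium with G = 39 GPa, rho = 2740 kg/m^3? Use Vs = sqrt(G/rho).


Convert G to Pa: G = 39e9 Pa
Compute G/rho = 39e9 / 2740 = 14233576.6423
Vs = sqrt(14233576.6423) = 3772.74 m/s

3772.74


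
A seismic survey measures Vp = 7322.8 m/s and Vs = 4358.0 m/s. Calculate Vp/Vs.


Vp/Vs = 7322.8 / 4358.0
= 1.6803

1.6803


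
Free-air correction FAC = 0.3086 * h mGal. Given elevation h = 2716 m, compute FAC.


FAC = 0.3086 * h
= 0.3086 * 2716
= 838.1576 mGal

838.1576


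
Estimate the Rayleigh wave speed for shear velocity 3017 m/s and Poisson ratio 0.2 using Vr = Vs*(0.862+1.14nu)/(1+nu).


Numerator factor = 0.862 + 1.14*0.2 = 1.09
Denominator = 1 + 0.2 = 1.2
Vr = 3017 * 1.09 / 1.2 = 2740.44 m/s

2740.44


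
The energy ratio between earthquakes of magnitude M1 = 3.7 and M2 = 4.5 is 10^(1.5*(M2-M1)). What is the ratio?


M2 - M1 = 4.5 - 3.7 = 0.8
1.5 * 0.8 = 1.2
ratio = 10^1.2 = 15.85

15.85


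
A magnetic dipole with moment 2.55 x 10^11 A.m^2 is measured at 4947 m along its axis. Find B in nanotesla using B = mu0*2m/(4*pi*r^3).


m = 2.55 x 10^11 = 255000000000 A.m^2
2m = 510000000000 A.m^2
r^3 = 4947^3 = 121066986123
B = (4pi*10^-7) * 510000000000 / (4*pi * 121066986123) * 1e9
= 640884.901332 / 1521372616785.1 * 1e9
= 421.2544 nT

421.2544


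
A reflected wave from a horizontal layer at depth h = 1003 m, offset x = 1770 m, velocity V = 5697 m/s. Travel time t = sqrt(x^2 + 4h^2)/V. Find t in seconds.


x^2 + 4h^2 = 1770^2 + 4*1003^2 = 3132900 + 4024036 = 7156936
sqrt(7156936) = 2675.245
t = 2675.245 / 5697 = 0.4696 s

0.4696


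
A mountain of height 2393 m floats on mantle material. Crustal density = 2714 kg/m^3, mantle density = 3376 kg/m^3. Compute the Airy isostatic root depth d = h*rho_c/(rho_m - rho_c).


rho_m - rho_c = 3376 - 2714 = 662
d = 2393 * 2714 / 662
= 6494602 / 662
= 9810.58 m

9810.58


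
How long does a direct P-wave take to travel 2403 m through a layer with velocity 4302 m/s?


t = x / V
= 2403 / 4302
= 0.5586 s

0.5586


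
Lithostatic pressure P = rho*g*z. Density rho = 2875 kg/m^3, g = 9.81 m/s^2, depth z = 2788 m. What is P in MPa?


P = rho * g * z / 1e6
= 2875 * 9.81 * 2788 / 1e6
= 78632055.0 / 1e6
= 78.6321 MPa

78.6321


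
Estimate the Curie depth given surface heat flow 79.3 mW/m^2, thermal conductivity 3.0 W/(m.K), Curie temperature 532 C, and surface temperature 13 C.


T_Curie - T_surf = 532 - 13 = 519 C
Convert q to W/m^2: 79.3 mW/m^2 = 0.0793 W/m^2
d = 519 * 3.0 / 0.0793 = 19634.3 m

19634.3


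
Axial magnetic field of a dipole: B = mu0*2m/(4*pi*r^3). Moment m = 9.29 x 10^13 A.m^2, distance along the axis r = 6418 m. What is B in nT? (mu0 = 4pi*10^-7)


m = 9.29 x 10^13 = 92900000000000 A.m^2
2m = 185800000000000 A.m^2
r^3 = 6418^3 = 264362066632
B = (4pi*10^-7) * 185800000000000 / (4*pi * 264362066632) * 1e9
= 233483166.014793 / 3322071705675.63 * 1e9
= 70282.3981 nT

70282.3981


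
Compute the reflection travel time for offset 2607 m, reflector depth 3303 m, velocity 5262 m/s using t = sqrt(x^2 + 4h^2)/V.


x^2 + 4h^2 = 2607^2 + 4*3303^2 = 6796449 + 43639236 = 50435685
sqrt(50435685) = 7101.8086
t = 7101.8086 / 5262 = 1.3496 s

1.3496


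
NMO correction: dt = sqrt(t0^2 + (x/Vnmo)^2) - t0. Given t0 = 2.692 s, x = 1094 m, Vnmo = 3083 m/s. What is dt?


x/Vnmo = 1094/3083 = 0.354849
(x/Vnmo)^2 = 0.125918
t0^2 = 7.246864
sqrt(7.246864 + 0.125918) = 2.715287
dt = 2.715287 - 2.692 = 0.023287

0.023287


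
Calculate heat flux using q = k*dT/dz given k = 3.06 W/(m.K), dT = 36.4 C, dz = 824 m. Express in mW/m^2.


q = k * dT / dz * 1000
= 3.06 * 36.4 / 824 * 1000
= 0.135175 * 1000
= 135.1748 mW/m^2

135.1748


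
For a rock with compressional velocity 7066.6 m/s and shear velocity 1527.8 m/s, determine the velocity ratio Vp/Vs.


Vp/Vs = 7066.6 / 1527.8
= 4.6253

4.6253


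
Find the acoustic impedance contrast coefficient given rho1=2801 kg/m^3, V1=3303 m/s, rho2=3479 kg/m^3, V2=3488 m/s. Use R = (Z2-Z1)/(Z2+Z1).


Z1 = 2801 * 3303 = 9251703
Z2 = 3479 * 3488 = 12134752
R = (12134752 - 9251703) / (12134752 + 9251703) = 2883049 / 21386455 = 0.1348

0.1348


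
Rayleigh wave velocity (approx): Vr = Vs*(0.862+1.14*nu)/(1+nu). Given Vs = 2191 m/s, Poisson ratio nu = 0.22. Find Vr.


Numerator factor = 0.862 + 1.14*0.22 = 1.1128
Denominator = 1 + 0.22 = 1.22
Vr = 2191 * 1.1128 / 1.22 = 1998.48 m/s

1998.48


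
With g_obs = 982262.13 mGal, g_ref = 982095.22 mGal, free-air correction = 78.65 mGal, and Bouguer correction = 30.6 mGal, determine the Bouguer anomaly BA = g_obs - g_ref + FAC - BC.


BA = g_obs - g_ref + FAC - BC
= 982262.13 - 982095.22 + 78.65 - 30.6
= 214.96 mGal

214.96


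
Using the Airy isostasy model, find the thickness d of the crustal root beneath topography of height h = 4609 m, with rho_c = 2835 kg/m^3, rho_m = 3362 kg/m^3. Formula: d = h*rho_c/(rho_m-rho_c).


rho_m - rho_c = 3362 - 2835 = 527
d = 4609 * 2835 / 527
= 13066515 / 527
= 24794.15 m

24794.15


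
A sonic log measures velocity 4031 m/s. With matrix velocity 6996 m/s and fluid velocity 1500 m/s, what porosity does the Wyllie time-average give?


1/V - 1/Vm = 1/4031 - 1/6996 = 0.00010514
1/Vf - 1/Vm = 1/1500 - 1/6996 = 0.00052373
phi = 0.00010514 / 0.00052373 = 0.2008

0.2008


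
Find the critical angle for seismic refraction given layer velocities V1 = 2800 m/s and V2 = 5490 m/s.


V1/V2 = 2800/5490 = 0.510018
theta_c = arcsin(0.510018) = 30.665 degrees

30.665


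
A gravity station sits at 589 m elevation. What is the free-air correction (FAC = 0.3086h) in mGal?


FAC = 0.3086 * h
= 0.3086 * 589
= 181.7654 mGal

181.7654


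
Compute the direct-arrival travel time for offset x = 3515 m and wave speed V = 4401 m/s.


t = x / V
= 3515 / 4401
= 0.7987 s

0.7987


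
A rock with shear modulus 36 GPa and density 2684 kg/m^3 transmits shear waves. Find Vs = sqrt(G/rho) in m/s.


Convert G to Pa: G = 36e9 Pa
Compute G/rho = 36e9 / 2684 = 13412816.6915
Vs = sqrt(13412816.6915) = 3662.35 m/s

3662.35


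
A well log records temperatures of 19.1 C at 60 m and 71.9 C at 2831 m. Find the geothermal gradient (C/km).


dT = 71.9 - 19.1 = 52.8 C
dz = 2831 - 60 = 2771 m
gradient = dT/dz * 1000 = 52.8/2771 * 1000 = 19.0545 C/km

19.0545


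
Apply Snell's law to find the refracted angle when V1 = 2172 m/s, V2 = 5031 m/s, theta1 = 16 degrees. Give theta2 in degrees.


sin(theta1) = sin(16 deg) = 0.275637
sin(theta2) = V2/V1 * sin(theta1) = 5031/2172 * 0.275637 = 0.638458
theta2 = arcsin(0.638458) = 39.677 degrees

39.677


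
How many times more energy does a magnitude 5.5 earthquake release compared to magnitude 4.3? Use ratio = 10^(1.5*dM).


M2 - M1 = 5.5 - 4.3 = 1.2
1.5 * 1.2 = 1.8
ratio = 10^1.8 = 63.1

63.1


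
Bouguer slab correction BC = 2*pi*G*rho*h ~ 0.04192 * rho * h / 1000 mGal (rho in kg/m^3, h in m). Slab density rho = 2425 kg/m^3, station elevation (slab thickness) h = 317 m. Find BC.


BC = 0.04192 * rho * h / 1000
= 0.04192 * 2425 * 317 / 1000
= 32.225 mGal

32.225


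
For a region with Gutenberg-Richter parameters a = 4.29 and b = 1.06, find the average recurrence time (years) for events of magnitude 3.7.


log10(N) = 4.29 - 1.06*3.7 = 0.368
N = 10^0.368 = 2.333458
T = 1/N = 1/2.333458 = 0.4285 years

0.4285


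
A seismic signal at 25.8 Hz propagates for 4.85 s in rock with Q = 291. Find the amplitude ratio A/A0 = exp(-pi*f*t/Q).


pi*f*t/Q = pi*25.8*4.85/291 = 1.350885
A/A0 = exp(-1.350885) = 0.259011

0.259011


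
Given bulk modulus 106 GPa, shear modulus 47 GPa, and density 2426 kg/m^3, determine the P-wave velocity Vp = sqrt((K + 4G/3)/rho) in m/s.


First compute the effective modulus:
K + 4G/3 = 106e9 + 4*47e9/3 = 168666666666.67 Pa
Then divide by density:
168666666666.67 / 2426 = 69524594.6689 Pa/(kg/m^3)
Take the square root:
Vp = sqrt(69524594.6689) = 8338.14 m/s

8338.14


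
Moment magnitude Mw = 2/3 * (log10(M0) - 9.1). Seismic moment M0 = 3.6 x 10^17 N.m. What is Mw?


log10(M0) = log10(3.6 x 10^17) = 17.5563
Mw = 2/3 * (17.5563 - 9.1)
= 2/3 * 8.4563
= 5.64

5.64


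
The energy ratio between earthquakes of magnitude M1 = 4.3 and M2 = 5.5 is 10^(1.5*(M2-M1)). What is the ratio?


M2 - M1 = 5.5 - 4.3 = 1.2
1.5 * 1.2 = 1.8
ratio = 10^1.8 = 63.1

63.1


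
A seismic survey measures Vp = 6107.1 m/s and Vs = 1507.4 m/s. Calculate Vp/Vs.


Vp/Vs = 6107.1 / 1507.4
= 4.0514

4.0514


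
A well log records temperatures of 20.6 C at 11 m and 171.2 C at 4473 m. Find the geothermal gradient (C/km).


dT = 171.2 - 20.6 = 150.6 C
dz = 4473 - 11 = 4462 m
gradient = dT/dz * 1000 = 150.6/4462 * 1000 = 33.7517 C/km

33.7517


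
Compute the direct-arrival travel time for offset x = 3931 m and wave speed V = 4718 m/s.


t = x / V
= 3931 / 4718
= 0.8332 s

0.8332


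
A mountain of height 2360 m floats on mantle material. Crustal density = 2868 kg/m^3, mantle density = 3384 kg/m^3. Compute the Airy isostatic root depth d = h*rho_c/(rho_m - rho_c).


rho_m - rho_c = 3384 - 2868 = 516
d = 2360 * 2868 / 516
= 6768480 / 516
= 13117.21 m

13117.21


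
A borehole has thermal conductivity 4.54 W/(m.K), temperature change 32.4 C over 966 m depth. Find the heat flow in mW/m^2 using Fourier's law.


q = k * dT / dz * 1000
= 4.54 * 32.4 / 966 * 1000
= 0.152273 * 1000
= 152.2733 mW/m^2

152.2733


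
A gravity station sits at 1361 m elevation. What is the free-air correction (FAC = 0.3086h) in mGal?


FAC = 0.3086 * h
= 0.3086 * 1361
= 420.0046 mGal

420.0046


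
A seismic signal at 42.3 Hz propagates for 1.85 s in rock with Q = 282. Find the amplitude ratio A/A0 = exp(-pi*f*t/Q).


pi*f*t/Q = pi*42.3*1.85/282 = 0.871792
A/A0 = exp(-0.871792) = 0.418201

0.418201


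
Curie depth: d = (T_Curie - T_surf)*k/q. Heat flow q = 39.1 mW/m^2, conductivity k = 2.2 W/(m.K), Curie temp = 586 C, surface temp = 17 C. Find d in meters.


T_Curie - T_surf = 586 - 17 = 569 C
Convert q to W/m^2: 39.1 mW/m^2 = 0.0391 W/m^2
d = 569 * 2.2 / 0.0391 = 32015.35 m

32015.35


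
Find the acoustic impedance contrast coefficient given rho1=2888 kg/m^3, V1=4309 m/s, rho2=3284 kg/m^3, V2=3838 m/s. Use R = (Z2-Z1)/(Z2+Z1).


Z1 = 2888 * 4309 = 12444392
Z2 = 3284 * 3838 = 12603992
R = (12603992 - 12444392) / (12603992 + 12444392) = 159600 / 25048384 = 0.0064

0.0064


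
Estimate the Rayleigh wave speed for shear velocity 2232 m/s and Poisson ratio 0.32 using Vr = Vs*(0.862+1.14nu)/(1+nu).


Numerator factor = 0.862 + 1.14*0.32 = 1.2268
Denominator = 1 + 0.32 = 1.32
Vr = 2232 * 1.2268 / 1.32 = 2074.41 m/s

2074.41


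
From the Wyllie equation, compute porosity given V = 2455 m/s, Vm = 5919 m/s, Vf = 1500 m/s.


1/V - 1/Vm = 1/2455 - 1/5919 = 0.00023838
1/Vf - 1/Vm = 1/1500 - 1/5919 = 0.00049772
phi = 0.00023838 / 0.00049772 = 0.479

0.479


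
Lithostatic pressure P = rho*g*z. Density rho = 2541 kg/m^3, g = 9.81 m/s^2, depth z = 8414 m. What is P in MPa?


P = rho * g * z / 1e6
= 2541 * 9.81 * 8414 / 1e6
= 209737544.94 / 1e6
= 209.7375 MPa

209.7375


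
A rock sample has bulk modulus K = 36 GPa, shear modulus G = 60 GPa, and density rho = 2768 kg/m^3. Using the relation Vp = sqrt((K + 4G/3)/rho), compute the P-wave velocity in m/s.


First compute the effective modulus:
K + 4G/3 = 36e9 + 4*60e9/3 = 116000000000.0 Pa
Then divide by density:
116000000000.0 / 2768 = 41907514.4509 Pa/(kg/m^3)
Take the square root:
Vp = sqrt(41907514.4509) = 6473.6 m/s

6473.6


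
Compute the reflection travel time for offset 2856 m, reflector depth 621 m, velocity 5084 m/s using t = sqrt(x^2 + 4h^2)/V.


x^2 + 4h^2 = 2856^2 + 4*621^2 = 8156736 + 1542564 = 9699300
sqrt(9699300) = 3114.3699
t = 3114.3699 / 5084 = 0.6126 s

0.6126


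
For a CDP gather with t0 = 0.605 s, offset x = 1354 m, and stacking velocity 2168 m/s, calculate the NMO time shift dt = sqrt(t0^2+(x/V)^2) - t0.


x/Vnmo = 1354/2168 = 0.624539
(x/Vnmo)^2 = 0.390049
t0^2 = 0.366025
sqrt(0.366025 + 0.390049) = 0.869525
dt = 0.869525 - 0.605 = 0.264525

0.264525


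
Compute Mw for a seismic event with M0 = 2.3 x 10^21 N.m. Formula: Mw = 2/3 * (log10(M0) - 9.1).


log10(M0) = log10(2.3 x 10^21) = 21.3617
Mw = 2/3 * (21.3617 - 9.1)
= 2/3 * 12.2617
= 8.17

8.17


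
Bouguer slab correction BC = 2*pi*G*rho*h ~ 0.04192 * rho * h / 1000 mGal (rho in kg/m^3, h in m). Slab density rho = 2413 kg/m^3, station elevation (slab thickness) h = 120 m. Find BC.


BC = 0.04192 * rho * h / 1000
= 0.04192 * 2413 * 120 / 1000
= 12.1384 mGal

12.1384


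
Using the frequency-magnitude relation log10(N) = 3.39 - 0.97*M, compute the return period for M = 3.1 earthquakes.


log10(N) = 3.39 - 0.97*3.1 = 0.383
N = 10^0.383 = 2.415461
T = 1/N = 1/2.415461 = 0.414 years

0.414


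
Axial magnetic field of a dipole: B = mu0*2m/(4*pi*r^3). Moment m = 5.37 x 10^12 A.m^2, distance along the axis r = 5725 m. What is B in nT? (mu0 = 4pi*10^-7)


m = 5.37 x 10^12 = 5370000000000 A.m^2
2m = 10740000000000 A.m^2
r^3 = 5725^3 = 187640453125
B = (4pi*10^-7) * 10740000000000 / (4*pi * 187640453125) * 1e9
= 13496282.039822 / 2357959476215.04 * 1e9
= 5723.7125 nT

5723.7125


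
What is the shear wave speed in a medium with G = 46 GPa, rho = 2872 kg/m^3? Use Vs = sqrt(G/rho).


Convert G to Pa: G = 46e9 Pa
Compute G/rho = 46e9 / 2872 = 16016713.0919
Vs = sqrt(16016713.0919) = 4002.09 m/s

4002.09


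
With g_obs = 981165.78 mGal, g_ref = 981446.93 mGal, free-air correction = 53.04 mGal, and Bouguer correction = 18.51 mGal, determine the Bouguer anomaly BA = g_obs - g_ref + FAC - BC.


BA = g_obs - g_ref + FAC - BC
= 981165.78 - 981446.93 + 53.04 - 18.51
= -246.62 mGal

-246.62


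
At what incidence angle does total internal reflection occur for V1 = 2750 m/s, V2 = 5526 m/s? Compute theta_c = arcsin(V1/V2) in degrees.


V1/V2 = 2750/5526 = 0.497647
theta_c = arcsin(0.497647) = 29.8445 degrees

29.8445


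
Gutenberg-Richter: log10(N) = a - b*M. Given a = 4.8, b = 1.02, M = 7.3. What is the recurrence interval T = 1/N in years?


log10(N) = 4.8 - 1.02*7.3 = -2.646
N = 10^-2.646 = 0.002259
T = 1/N = 1/0.002259 = 442.5884 years

442.5884


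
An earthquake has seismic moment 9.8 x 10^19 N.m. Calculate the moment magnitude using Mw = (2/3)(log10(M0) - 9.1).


log10(M0) = log10(9.8 x 10^19) = 19.9912
Mw = 2/3 * (19.9912 - 9.1)
= 2/3 * 10.8912
= 7.26

7.26


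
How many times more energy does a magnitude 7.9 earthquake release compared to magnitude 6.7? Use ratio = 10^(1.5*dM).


M2 - M1 = 7.9 - 6.7 = 1.2
1.5 * 1.2 = 1.8
ratio = 10^1.8 = 63.1

63.1


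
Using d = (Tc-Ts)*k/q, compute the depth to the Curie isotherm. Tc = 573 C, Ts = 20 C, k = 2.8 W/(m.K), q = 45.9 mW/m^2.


T_Curie - T_surf = 573 - 20 = 553 C
Convert q to W/m^2: 45.9 mW/m^2 = 0.0459 W/m^2
d = 553 * 2.8 / 0.0459 = 33734.2 m

33734.2


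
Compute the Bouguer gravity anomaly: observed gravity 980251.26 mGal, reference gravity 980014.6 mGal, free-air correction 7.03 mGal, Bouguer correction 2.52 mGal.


BA = g_obs - g_ref + FAC - BC
= 980251.26 - 980014.6 + 7.03 - 2.52
= 241.17 mGal

241.17


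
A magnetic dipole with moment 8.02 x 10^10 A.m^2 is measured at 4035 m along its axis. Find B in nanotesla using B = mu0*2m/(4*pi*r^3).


m = 8.02 x 10^10 = 80200000000 A.m^2
2m = 160400000000 A.m^2
r^3 = 4035^3 = 65694742875
B = (4pi*10^-7) * 160400000000 / (4*pi * 65694742875) * 1e9
= 201564.584654 / 825544486382.28 * 1e9
= 244.1596 nT

244.1596


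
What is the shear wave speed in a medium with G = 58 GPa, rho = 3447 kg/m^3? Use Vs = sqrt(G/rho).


Convert G to Pa: G = 58e9 Pa
Compute G/rho = 58e9 / 3447 = 16826225.7035
Vs = sqrt(16826225.7035) = 4101.98 m/s

4101.98


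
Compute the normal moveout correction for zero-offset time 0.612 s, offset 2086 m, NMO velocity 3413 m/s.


x/Vnmo = 2086/3413 = 0.611192
(x/Vnmo)^2 = 0.373556
t0^2 = 0.374544
sqrt(0.374544 + 0.373556) = 0.864928
dt = 0.864928 - 0.612 = 0.252928

0.252928


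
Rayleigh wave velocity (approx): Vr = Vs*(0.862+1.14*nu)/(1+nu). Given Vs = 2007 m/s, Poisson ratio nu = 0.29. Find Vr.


Numerator factor = 0.862 + 1.14*0.29 = 1.1926
Denominator = 1 + 0.29 = 1.29
Vr = 2007 * 1.1926 / 1.29 = 1855.46 m/s

1855.46


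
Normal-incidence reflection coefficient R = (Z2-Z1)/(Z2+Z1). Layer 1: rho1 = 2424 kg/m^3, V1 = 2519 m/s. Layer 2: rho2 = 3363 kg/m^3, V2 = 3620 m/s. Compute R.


Z1 = 2424 * 2519 = 6106056
Z2 = 3363 * 3620 = 12174060
R = (12174060 - 6106056) / (12174060 + 6106056) = 6068004 / 18280116 = 0.3319

0.3319


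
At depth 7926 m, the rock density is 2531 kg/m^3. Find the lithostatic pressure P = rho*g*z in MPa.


P = rho * g * z / 1e6
= 2531 * 9.81 * 7926 / 1e6
= 196795525.86 / 1e6
= 196.7955 MPa

196.7955


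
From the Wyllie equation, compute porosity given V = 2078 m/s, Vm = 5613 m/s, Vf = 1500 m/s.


1/V - 1/Vm = 1/2078 - 1/5613 = 0.00030307
1/Vf - 1/Vm = 1/1500 - 1/5613 = 0.00048851
phi = 0.00030307 / 0.00048851 = 0.6204

0.6204


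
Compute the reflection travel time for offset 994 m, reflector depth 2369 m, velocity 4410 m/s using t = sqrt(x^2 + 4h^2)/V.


x^2 + 4h^2 = 994^2 + 4*2369^2 = 988036 + 22448644 = 23436680
sqrt(23436680) = 4841.1445
t = 4841.1445 / 4410 = 1.0978 s

1.0978


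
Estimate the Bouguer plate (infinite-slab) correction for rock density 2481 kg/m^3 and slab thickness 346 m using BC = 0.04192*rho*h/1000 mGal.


BC = 0.04192 * rho * h / 1000
= 0.04192 * 2481 * 346 / 1000
= 35.9852 mGal

35.9852


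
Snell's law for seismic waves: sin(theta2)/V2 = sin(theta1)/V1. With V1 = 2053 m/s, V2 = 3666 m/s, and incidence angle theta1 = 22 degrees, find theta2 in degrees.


sin(theta1) = sin(22 deg) = 0.374607
sin(theta2) = V2/V1 * sin(theta1) = 3666/2053 * 0.374607 = 0.668927
theta2 = arcsin(0.668927) = 41.9843 degrees

41.9843


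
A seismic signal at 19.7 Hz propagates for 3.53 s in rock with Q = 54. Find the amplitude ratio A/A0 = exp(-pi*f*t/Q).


pi*f*t/Q = pi*19.7*3.53/54 = 4.045731
A/A0 = exp(-4.045731) = 0.017497

0.017497


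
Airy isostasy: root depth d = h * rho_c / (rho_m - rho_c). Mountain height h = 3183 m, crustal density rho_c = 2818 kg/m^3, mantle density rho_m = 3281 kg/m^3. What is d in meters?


rho_m - rho_c = 3281 - 2818 = 463
d = 3183 * 2818 / 463
= 8969694 / 463
= 19372.99 m

19372.99


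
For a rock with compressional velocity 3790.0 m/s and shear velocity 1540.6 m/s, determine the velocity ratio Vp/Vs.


Vp/Vs = 3790.0 / 1540.6
= 2.4601

2.4601


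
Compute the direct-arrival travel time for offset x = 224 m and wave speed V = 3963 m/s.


t = x / V
= 224 / 3963
= 0.0565 s

0.0565


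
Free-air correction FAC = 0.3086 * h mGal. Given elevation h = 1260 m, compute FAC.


FAC = 0.3086 * h
= 0.3086 * 1260
= 388.836 mGal

388.836


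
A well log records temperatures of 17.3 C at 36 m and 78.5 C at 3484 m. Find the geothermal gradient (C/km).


dT = 78.5 - 17.3 = 61.2 C
dz = 3484 - 36 = 3448 m
gradient = dT/dz * 1000 = 61.2/3448 * 1000 = 17.7494 C/km

17.7494


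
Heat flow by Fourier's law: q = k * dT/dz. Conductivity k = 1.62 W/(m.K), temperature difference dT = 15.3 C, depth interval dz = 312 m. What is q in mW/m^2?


q = k * dT / dz * 1000
= 1.62 * 15.3 / 312 * 1000
= 0.079442 * 1000
= 79.4423 mW/m^2

79.4423


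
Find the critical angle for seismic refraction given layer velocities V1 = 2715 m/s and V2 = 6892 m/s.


V1/V2 = 2715/6892 = 0.393935
theta_c = arcsin(0.393935) = 23.1996 degrees

23.1996


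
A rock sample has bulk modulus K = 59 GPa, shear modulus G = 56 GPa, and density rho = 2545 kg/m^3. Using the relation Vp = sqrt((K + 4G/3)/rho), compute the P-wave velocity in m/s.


First compute the effective modulus:
K + 4G/3 = 59e9 + 4*56e9/3 = 133666666666.67 Pa
Then divide by density:
133666666666.67 / 2545 = 52521283.5625 Pa/(kg/m^3)
Take the square root:
Vp = sqrt(52521283.5625) = 7247.16 m/s

7247.16
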